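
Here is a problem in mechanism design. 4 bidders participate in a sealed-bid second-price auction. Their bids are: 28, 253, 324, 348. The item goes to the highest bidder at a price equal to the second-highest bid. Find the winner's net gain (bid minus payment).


Step 1: Sort bids in descending order: 348, 324, 253, 28
Step 2: The winning bid is the highest: 348
Step 3: The payment equals the second-highest bid: 324
Step 4: Surplus = winner's bid - payment = 348 - 324 = 24

24


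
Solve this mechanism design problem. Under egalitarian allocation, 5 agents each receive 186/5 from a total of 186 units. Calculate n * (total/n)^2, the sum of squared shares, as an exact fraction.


Step 1: Each agent's share = 186/5
Step 2: Square of each share = (186/5)^2 = 34596/25
Step 3: Sum of squares = 5 * 34596/25 = 34596/5

34596/5


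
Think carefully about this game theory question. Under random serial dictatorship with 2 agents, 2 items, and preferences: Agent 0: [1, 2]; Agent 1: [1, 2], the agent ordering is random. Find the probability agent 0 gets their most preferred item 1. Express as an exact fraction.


Step 1: Agent 0 wants item 1
Step 2: There are 2 possible orderings of agents
Step 3: In 1 orderings, agent 0 gets item 1
Step 4: Probability = 1/2

1/2


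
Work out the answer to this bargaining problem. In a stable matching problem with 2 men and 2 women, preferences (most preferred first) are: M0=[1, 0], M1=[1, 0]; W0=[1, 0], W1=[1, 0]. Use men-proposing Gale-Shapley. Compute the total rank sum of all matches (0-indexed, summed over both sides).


Step 1: Run Gale-Shapley (men propose, women hold best offer):
  M0 proposes to W1; she accepts
  M1 proposes to W1; she switches from M0
  M0 proposes to W0; she accepts
Step 2: Final matching: W0-M0, W1-M1
Step 3: 0-indexed ranks (man's rank of his match, then woman's): 1 + 1 + 0 + 0
Step 4: Total rank sum = 2

2


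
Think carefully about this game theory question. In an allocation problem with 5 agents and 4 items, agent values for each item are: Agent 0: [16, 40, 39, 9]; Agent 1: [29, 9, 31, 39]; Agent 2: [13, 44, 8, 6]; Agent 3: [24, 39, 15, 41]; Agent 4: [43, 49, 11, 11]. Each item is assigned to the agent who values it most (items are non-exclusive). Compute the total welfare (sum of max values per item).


Step 1: For each item, find the maximum value among all agents.
Step 2: Item 0 -> Agent 4 (value 43)
Step 3: Item 1 -> Agent 4 (value 49)
Step 4: Item 2 -> Agent 0 (value 39)
Step 5: Item 3 -> Agent 3 (value 41)
Step 6: Total welfare = 43 + 49 + 39 + 41 = 172

172


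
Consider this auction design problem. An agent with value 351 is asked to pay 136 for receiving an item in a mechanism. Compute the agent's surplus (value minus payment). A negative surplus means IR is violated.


Step 1: Surplus = value - payment = 351 - 136 = 215
Step 2: IR is satisfied (surplus >= 0)

215


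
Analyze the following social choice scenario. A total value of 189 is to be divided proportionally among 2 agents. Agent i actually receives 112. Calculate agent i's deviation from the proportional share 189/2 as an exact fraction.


Step 1: Proportional share = 189/2
Step 2: Agent's actual allocation = 112
Step 3: Excess = 112 - 189/2 = 35/2

35/2


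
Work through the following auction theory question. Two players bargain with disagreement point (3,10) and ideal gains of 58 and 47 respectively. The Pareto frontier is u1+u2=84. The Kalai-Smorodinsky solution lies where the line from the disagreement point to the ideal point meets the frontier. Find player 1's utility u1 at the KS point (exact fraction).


Step 1: At the KS point, (u1-d1)/r1 = (u2-d2)/r2 = t and u1+u2 = 84
Step 2: u1 = d1 + r1*t and u2 = d2 + r2*t, so (d1 + r1*t) + (d2 + r2*t) = 84
Step 3: t = (84 - 3 - 10)/(58 + 47) = 71/105
Step 4: u1 = d1 + r1*t = 3 + 58 * 71/105 = 4433/105
Step 5: (Check: u2 = d2 + r2*t = 4387/105; u1+u2 = 4433/105 + 4387/105 = 84, on the frontier.)

4433/105


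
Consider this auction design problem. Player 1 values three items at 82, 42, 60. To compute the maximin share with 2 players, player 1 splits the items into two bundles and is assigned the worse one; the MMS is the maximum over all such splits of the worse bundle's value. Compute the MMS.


Step 1: Item values = 82, 42, 60
Step 2: Enumerate all 2-bundle partitions and take the smaller bundle:
  Partition 1: {82} vs {42,60} -> bundles 82, 102; min = 82
  Partition 2: {42} vs {82,60} -> bundles 42, 142; min = 42
  Partition 3: {60} vs {82,42} -> bundles 60, 124; min = 60
Step 3: MMS = max(82, 42, 60) = 82

82


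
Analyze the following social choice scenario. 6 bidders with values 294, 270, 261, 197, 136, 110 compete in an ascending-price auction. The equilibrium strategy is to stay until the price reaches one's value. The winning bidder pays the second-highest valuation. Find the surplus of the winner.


Step 1: Identify the highest value: 294
Step 2: Identify the second-highest value: 270
Step 3: The final price = second-highest value = 270
Step 4: Surplus = 294 - 270 = 24

24


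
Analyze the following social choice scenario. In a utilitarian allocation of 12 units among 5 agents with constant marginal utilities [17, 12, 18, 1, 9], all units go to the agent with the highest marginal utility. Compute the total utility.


Step 1: The marginal utilities are [17, 12, 18, 1, 9]
Step 2: The highest marginal utility is 18
Step 3: All 12 units go to that agent
Step 4: Total utility = 18 * 12 = 216

216


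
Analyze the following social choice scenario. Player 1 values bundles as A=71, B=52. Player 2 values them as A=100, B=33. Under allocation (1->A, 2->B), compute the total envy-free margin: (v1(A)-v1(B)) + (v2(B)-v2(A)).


Step 1: Player 1's margin = v1(A) - v1(B) = 71 - 52 = 19
Step 2: Player 2's margin = v2(B) - v2(A) = 33 - 100 = -67
Step 3: Total margin = 19 + -67 = -48

-48


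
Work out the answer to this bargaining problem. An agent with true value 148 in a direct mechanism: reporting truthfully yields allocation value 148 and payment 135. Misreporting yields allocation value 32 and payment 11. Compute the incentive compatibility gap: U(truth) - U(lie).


Step 1: U(truth) = value - payment = 148 - 135 = 13
Step 2: U(lie) = allocation - payment = 32 - 11 = 21
Step 3: IC gap = 13 - 21 = -8

-8


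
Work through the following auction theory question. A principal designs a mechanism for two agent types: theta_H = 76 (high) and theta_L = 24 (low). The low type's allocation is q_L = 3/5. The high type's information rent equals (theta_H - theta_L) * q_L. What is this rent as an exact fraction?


Step 1: theta_H - theta_L = 76 - 24 = 52
Step 2: Information rent = (theta_H - theta_L) * q_L
Step 3: = 52 * 3/5
Step 4: = 156/5

156/5


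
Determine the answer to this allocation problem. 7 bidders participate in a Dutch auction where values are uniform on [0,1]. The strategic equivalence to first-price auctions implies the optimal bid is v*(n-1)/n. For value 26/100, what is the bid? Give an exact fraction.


Step 1: Dutch auctions are strategically equivalent to first-price auctions
Step 2: The equilibrium bid is b(v) = v*(n-1)/n
Step 3: b = 13/50 * 6/7
Step 4: b = 39/175

39/175


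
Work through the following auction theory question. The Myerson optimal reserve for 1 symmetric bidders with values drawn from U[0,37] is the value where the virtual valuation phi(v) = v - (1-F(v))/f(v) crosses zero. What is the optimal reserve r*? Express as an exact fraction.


Step 1: For U[0,37], F(v) = v/37 and f(v) = 1/37
Step 2: phi(v) = v - (1 - v/37)/(1/37) = v - (37 - v) = 2v - 37
Step 3: Set phi(r*) = 0: 2r* - 37 = 0
Step 4: r* = 37/2 (the number of bidders n = 1 does not enter)

37/2


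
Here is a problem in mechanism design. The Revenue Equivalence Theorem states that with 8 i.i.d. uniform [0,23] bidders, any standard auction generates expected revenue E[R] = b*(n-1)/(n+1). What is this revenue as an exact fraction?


Step 1: By Revenue Equivalence, expected revenue = b*(n-1)/(n+1)
Step 2: Substituting n = 8, b = 23
Step 3: Revenue = 23*(8-1)/(8+1) = 23*7/9
Step 4: Revenue = 161/9

161/9


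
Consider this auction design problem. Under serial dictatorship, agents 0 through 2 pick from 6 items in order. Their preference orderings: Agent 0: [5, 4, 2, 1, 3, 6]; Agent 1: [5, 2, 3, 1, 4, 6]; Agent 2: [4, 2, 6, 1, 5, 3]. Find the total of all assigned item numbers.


Step 1: Agent 0 picks item 5
Step 2: Agent 1 picks item 2
Step 3: Agent 2 picks item 4
Step 4: Sum = 5 + 2 + 4 = 11

11


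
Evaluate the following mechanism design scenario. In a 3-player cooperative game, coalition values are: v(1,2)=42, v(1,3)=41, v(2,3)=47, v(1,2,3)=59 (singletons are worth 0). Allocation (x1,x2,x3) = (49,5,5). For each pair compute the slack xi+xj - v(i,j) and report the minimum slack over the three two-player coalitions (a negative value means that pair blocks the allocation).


Step 1: Slack for coalition (1,2): x1+x2 - v12 = 54 - 42 = 12
Step 2: Slack for coalition (1,3): x1+x3 - v13 = 54 - 41 = 13
Step 3: Slack for coalition (2,3): x2+x3 - v23 = 10 - 47 = -37
Step 4: Minimum slack = min(12, 13, -37) = -37, attained by (2,3); coalition (2,3) can block (slack < 0), so the allocation is not in the core

-37


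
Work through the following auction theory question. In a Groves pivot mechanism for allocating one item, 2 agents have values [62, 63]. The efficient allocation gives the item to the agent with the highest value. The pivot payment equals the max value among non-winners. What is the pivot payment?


Step 1: The efficient winner is agent 1 with value 63
Step 2: Other agents' values: [62]
Step 3: Pivot payment = max(others) = 62
Step 4: The winner pays 62

62


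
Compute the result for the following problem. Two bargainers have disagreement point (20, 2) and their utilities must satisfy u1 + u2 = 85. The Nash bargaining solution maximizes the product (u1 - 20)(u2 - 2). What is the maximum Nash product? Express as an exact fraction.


Step 1: The Nash solution splits surplus symmetrically above the disagreement point
Step 2: u1 = (total + d1 - d2)/2 = (85 + 20 - 2)/2 = 103/2
Step 3: u2 = (total - d1 + d2)/2 = (85 - 20 + 2)/2 = 67/2
Step 4: Nash product = (103/2 - 20) * (67/2 - 2)
Step 5: = 63/2 * 63/2 = 3969/4

3969/4


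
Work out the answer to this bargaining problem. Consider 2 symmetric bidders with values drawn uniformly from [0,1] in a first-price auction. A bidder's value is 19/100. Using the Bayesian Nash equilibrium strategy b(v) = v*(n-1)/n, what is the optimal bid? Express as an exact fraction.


Step 1: The symmetric BNE bidding function is b(v) = v * (n-1) / n
Step 2: Substitute v = 19/100 and n = 2
Step 3: b = 19/100 * 1/2
Step 4: b = 19/200

19/200


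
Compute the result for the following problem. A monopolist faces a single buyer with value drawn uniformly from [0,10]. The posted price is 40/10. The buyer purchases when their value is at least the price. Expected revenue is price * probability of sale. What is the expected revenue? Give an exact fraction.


Step 1: Posted price r = 4, value support [0,10]
Step 2: P(v >= r) = (10 - 4)/10 = 3/5
Step 3: Expected revenue = r * P(v >= r) = 4 * 3/5
Step 4: Revenue = 12/5

12/5


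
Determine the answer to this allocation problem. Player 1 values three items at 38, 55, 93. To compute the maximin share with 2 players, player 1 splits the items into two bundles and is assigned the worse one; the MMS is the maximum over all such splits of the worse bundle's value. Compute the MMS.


Step 1: Item values = 38, 55, 93
Step 2: Enumerate all 2-bundle partitions and take the smaller bundle:
  Partition 1: {38} vs {55,93} -> bundles 38, 148; min = 38
  Partition 2: {55} vs {38,93} -> bundles 55, 131; min = 55
  Partition 3: {93} vs {38,55} -> bundles 93, 93; min = 93
Step 3: MMS = max(38, 55, 93) = 93

93


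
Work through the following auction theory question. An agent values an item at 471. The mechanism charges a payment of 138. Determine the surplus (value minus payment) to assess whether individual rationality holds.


Step 1: Surplus = value - payment = 471 - 138 = 333
Step 2: IR is satisfied (surplus >= 0)

333


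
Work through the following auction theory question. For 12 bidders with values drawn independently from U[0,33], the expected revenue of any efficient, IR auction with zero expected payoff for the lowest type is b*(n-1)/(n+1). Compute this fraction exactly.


Step 1: By Revenue Equivalence, expected revenue = b*(n-1)/(n+1)
Step 2: Substituting n = 12, b = 33
Step 3: Revenue = 33*(12-1)/(12+1) = 33*11/13
Step 4: Revenue = 363/13

363/13


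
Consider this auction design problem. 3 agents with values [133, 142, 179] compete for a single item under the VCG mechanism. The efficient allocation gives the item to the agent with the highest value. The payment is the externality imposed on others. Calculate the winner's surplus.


Step 1: The winner is the agent with the highest value: agent 2 with value 179
Step 2: Values of other agents: [133, 142]
Step 3: VCG payment = max of others' values = 142
Step 4: Surplus = 179 - 142 = 37

37


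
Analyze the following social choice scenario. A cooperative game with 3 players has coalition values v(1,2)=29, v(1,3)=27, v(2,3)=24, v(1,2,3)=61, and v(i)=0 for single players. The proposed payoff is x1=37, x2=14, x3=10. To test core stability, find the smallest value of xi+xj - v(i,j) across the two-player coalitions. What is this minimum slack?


Step 1: Slack for coalition (1,2): x1+x2 - v12 = 51 - 29 = 22
Step 2: Slack for coalition (1,3): x1+x3 - v13 = 47 - 27 = 20
Step 3: Slack for coalition (2,3): x2+x3 - v23 = 24 - 24 = 0
Step 4: Minimum slack = min(22, 20, 0) = 0, attained by (2,3); no pair can gain by deviating, so the allocation is in the core

0


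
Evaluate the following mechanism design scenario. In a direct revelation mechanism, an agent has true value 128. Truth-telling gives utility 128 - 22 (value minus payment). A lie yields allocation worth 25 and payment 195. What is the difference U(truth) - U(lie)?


Step 1: U(truth) = value - payment = 128 - 22 = 106
Step 2: U(lie) = allocation - payment = 25 - 195 = -170
Step 3: IC gap = 106 - (-170) = 276

276


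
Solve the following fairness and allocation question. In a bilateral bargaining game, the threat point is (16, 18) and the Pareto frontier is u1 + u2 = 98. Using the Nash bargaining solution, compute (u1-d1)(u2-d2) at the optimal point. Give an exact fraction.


Step 1: The Nash solution splits surplus symmetrically above the disagreement point
Step 2: u1 = (total + d1 - d2)/2 = (98 + 16 - 18)/2 = 48
Step 3: u2 = (total - d1 + d2)/2 = (98 - 16 + 18)/2 = 50
Step 4: Nash product = (48 - 16) * (50 - 18)
Step 5: = 32 * 32 = 1024

1024


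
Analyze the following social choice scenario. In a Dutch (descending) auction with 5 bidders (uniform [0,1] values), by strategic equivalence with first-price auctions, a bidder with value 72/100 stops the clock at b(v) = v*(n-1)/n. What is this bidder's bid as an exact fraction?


Step 1: Dutch auctions are strategically equivalent to first-price auctions
Step 2: The equilibrium bid is b(v) = v*(n-1)/n
Step 3: b = 18/25 * 4/5
Step 4: b = 72/125

72/125


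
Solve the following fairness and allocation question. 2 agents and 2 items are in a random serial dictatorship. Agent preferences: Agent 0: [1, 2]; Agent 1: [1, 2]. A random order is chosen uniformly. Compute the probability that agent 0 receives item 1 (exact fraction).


Step 1: Agent 0 wants item 1
Step 2: There are 2 possible orderings of agents
Step 3: In 1 orderings, agent 0 gets item 1
Step 4: Probability = 1/2

1/2


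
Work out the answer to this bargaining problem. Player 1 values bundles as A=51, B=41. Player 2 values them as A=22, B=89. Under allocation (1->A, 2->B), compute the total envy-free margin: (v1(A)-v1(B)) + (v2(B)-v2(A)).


Step 1: Player 1's margin = v1(A) - v1(B) = 51 - 41 = 10
Step 2: Player 2's margin = v2(B) - v2(A) = 89 - 22 = 67
Step 3: Total margin = 10 + 67 = 77

77


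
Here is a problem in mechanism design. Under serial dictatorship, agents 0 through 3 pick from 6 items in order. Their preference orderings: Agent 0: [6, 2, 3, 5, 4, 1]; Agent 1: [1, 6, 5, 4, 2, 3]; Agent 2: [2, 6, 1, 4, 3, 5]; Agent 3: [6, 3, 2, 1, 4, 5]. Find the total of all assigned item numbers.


Step 1: Agent 0 picks item 6
Step 2: Agent 1 picks item 1
Step 3: Agent 2 picks item 2
Step 4: Agent 3 picks item 3
Step 5: Sum = 6 + 1 + 2 + 3 = 12

12


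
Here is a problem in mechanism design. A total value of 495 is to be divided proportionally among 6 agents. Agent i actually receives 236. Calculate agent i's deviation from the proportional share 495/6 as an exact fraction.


Step 1: Proportional share = 495/6 = 165/2
Step 2: Agent's actual allocation = 236
Step 3: Excess = 236 - 165/2 = 307/2

307/2


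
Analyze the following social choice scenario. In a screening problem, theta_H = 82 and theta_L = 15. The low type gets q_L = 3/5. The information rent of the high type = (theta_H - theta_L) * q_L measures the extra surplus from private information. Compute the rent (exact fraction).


Step 1: theta_H - theta_L = 82 - 15 = 67
Step 2: Information rent = (theta_H - theta_L) * q_L
Step 3: = 67 * 3/5
Step 4: = 201/5

201/5


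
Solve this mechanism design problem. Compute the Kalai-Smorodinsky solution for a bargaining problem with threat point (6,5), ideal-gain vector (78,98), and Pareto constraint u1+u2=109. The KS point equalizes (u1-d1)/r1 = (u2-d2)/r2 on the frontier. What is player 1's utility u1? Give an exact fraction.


Step 1: At the KS point, (u1-d1)/r1 = (u2-d2)/r2 = t and u1+u2 = 109
Step 2: u1 = d1 + r1*t and u2 = d2 + r2*t, so (d1 + r1*t) + (d2 + r2*t) = 109
Step 3: t = (109 - 6 - 5)/(78 + 98) = 98/176 = 49/88
Step 4: u1 = d1 + r1*t = 6 + 78 * 49/88 = 2175/44
Step 5: (Check: u2 = d2 + r2*t = 2621/44; u1+u2 = 2175/44 + 2621/44 = 109, on the frontier.)

2175/44


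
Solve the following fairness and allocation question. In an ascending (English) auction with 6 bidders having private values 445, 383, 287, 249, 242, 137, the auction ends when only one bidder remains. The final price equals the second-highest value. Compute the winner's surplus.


Step 1: Identify the highest value: 445
Step 2: Identify the second-highest value: 383
Step 3: The final price = second-highest value = 383
Step 4: Surplus = 445 - 383 = 62

62


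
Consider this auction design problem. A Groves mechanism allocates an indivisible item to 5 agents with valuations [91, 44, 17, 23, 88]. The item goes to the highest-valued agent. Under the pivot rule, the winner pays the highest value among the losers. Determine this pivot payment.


Step 1: The efficient winner is agent 0 with value 91
Step 2: Other agents' values: [44, 17, 23, 88]
Step 3: Pivot payment = max(others) = 88
Step 4: The winner pays 88

88


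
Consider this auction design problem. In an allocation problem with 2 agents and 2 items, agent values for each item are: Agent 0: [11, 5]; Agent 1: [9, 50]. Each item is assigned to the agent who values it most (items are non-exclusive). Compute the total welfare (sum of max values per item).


Step 1: For each item, find the maximum value among all agents.
Step 2: Item 0 -> Agent 0 (value 11)
Step 3: Item 1 -> Agent 1 (value 50)
Step 4: Total welfare = 11 + 50 = 61

61


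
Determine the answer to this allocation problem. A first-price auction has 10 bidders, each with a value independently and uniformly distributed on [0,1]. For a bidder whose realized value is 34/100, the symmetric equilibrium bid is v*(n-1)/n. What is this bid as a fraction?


Step 1: The symmetric BNE bidding function is b(v) = v * (n-1) / n
Step 2: Substitute v = 17/50 and n = 10
Step 3: b = 17/50 * 9/10
Step 4: b = 153/500

153/500


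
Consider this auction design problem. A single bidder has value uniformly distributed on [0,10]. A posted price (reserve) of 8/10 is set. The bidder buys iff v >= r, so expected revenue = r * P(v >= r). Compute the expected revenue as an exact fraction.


Step 1: Posted price r = 4/5, value support [0,10]
Step 2: P(v >= r) = (10 - 4/5)/10 = 23/25
Step 3: Expected revenue = r * P(v >= r) = 4/5 * 23/25
Step 4: Revenue = 92/125

92/125


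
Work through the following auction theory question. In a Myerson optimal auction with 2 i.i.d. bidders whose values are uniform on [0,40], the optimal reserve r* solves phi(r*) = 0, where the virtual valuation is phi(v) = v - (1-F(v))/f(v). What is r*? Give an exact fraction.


Step 1: For U[0,40], F(v) = v/40 and f(v) = 1/40
Step 2: phi(v) = v - (1 - v/40)/(1/40) = v - (40 - v) = 2v - 40
Step 3: Set phi(r*) = 0: 2r* - 40 = 0
Step 4: r* = 40/2 = 20 (the number of bidders n = 2 does not enter)

20


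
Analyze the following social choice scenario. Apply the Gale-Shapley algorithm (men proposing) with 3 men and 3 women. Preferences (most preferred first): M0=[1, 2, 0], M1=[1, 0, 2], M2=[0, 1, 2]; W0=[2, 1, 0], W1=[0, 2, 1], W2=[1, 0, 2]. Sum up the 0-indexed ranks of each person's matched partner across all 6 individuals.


Step 1: Run Gale-Shapley (men propose, women hold best offer):
  M0 proposes to W1; she accepts
  M1 proposes to W1; rejected
  M1 proposes to W0; she accepts
  M2 proposes to W0; she switches from M1
  M1 proposes to W2; she accepts
Step 2: Final matching: W0-M2, W1-M0, W2-M1
Step 3: 0-indexed ranks (man's rank of his match, then woman's): 0 + 0 + 0 + 0 + 2 + 0
Step 4: Total rank sum = 2

2


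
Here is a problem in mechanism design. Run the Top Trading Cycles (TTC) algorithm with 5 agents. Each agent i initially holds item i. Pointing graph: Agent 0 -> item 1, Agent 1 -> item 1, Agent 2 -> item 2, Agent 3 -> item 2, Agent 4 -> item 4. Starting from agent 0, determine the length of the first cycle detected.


Step 1: Trace the pointer graph from agent 0: 0 -> 1 -> 1
Step 2: A cycle is detected when we revisit agent 1
Step 3: The cycle is: 1 -> 1
Step 4: Cycle length = 1

1


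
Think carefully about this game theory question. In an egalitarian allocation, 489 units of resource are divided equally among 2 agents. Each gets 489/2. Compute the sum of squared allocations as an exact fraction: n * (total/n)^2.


Step 1: Each agent's share = 489/2
Step 2: Square of each share = (489/2)^2 = 239121/4
Step 3: Sum of squares = 2 * 239121/4 = 239121/2

239121/2


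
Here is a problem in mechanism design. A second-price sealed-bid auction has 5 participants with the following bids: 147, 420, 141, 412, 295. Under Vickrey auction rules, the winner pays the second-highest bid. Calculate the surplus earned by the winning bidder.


Step 1: Sort bids in descending order: 420, 412, 295, 147, 141
Step 2: The winning bid is the highest: 420
Step 3: The payment equals the second-highest bid: 412
Step 4: Surplus = winner's bid - payment = 420 - 412 = 8

8


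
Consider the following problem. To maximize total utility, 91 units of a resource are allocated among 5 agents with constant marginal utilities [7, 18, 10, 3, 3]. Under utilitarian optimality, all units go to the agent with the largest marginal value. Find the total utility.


Step 1: The marginal utilities are [7, 18, 10, 3, 3]
Step 2: The highest marginal utility is 18
Step 3: All 91 units go to that agent
Step 4: Total utility = 18 * 91 = 1638

1638


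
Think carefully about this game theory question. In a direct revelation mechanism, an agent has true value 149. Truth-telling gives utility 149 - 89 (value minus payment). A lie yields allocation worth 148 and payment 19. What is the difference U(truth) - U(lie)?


Step 1: U(truth) = value - payment = 149 - 89 = 60
Step 2: U(lie) = allocation - payment = 148 - 19 = 129
Step 3: IC gap = 60 - 129 = -69

-69


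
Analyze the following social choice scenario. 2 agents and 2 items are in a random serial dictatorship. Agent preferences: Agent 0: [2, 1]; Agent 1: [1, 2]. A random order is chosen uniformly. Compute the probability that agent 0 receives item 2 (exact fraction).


Step 1: Agent 0 wants item 2
Step 2: There are 2 possible orderings of agents
Step 3: In 2 orderings, agent 0 gets item 2
Step 4: Probability = 2/2 = 1

1


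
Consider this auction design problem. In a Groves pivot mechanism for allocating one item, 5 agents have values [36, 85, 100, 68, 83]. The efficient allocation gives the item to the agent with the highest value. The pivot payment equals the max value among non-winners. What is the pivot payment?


Step 1: The efficient winner is agent 2 with value 100
Step 2: Other agents' values: [36, 85, 68, 83]
Step 3: Pivot payment = max(others) = 85
Step 4: The winner pays 85

85


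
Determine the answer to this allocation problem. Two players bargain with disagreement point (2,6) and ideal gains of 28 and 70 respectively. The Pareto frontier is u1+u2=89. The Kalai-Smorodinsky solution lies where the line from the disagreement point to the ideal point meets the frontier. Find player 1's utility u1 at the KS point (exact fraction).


Step 1: At the KS point, (u1-d1)/r1 = (u2-d2)/r2 = t and u1+u2 = 89
Step 2: u1 = d1 + r1*t and u2 = d2 + r2*t, so (d1 + r1*t) + (d2 + r2*t) = 89
Step 3: t = (89 - 2 - 6)/(28 + 70) = 81/98
Step 4: u1 = d1 + r1*t = 2 + 28 * 81/98 = 176/7
Step 5: (Check: u2 = d2 + r2*t = 447/7; u1+u2 = 176/7 + 447/7 = 89, on the frontier.)

176/7


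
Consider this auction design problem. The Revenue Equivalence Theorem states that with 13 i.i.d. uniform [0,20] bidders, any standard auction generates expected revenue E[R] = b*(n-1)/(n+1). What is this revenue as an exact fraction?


Step 1: By Revenue Equivalence, expected revenue = b*(n-1)/(n+1)
Step 2: Substituting n = 13, b = 20
Step 3: Revenue = 20*(13-1)/(13+1) = 20*12/14
Step 4: Revenue = 240/14 = 120/7

120/7


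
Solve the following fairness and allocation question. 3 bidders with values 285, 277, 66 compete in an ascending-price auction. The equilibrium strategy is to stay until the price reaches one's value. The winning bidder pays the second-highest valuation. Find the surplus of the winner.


Step 1: Identify the highest value: 285
Step 2: Identify the second-highest value: 277
Step 3: The final price = second-highest value = 277
Step 4: Surplus = 285 - 277 = 8

8


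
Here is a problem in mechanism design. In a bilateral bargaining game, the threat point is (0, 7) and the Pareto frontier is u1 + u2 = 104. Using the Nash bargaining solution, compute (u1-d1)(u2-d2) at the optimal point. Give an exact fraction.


Step 1: The Nash solution splits surplus symmetrically above the disagreement point
Step 2: u1 = (total + d1 - d2)/2 = (104 + 0 - 7)/2 = 97/2
Step 3: u2 = (total - d1 + d2)/2 = (104 - 0 + 7)/2 = 111/2
Step 4: Nash product = (97/2 - 0) * (111/2 - 7)
Step 5: = 97/2 * 97/2 = 9409/4

9409/4


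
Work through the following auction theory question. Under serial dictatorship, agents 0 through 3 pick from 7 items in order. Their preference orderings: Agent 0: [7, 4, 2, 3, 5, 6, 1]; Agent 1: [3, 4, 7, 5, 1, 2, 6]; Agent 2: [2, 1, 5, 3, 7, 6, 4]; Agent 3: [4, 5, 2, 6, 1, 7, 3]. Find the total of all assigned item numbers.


Step 1: Agent 0 picks item 7
Step 2: Agent 1 picks item 3
Step 3: Agent 2 picks item 2
Step 4: Agent 3 picks item 4
Step 5: Sum = 7 + 3 + 2 + 4 = 16

16


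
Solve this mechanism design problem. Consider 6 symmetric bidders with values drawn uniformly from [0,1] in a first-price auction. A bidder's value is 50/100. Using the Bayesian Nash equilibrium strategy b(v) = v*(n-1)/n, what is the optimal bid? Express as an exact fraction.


Step 1: The symmetric BNE bidding function is b(v) = v * (n-1) / n
Step 2: Substitute v = 1/2 and n = 6
Step 3: b = 1/2 * 5/6
Step 4: b = 5/12

5/12


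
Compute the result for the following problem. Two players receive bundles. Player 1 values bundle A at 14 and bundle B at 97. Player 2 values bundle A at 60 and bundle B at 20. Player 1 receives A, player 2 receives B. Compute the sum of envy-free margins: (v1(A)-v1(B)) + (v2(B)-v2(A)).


Step 1: Player 1's margin = v1(A) - v1(B) = 14 - 97 = -83
Step 2: Player 2's margin = v2(B) - v2(A) = 20 - 60 = -40
Step 3: Total margin = -83 + -40 = -123

-123


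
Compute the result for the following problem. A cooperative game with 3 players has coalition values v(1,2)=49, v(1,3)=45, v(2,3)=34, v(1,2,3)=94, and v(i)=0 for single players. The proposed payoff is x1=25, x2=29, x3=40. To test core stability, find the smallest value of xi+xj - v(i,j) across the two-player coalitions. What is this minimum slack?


Step 1: Slack for coalition (1,2): x1+x2 - v12 = 54 - 49 = 5
Step 2: Slack for coalition (1,3): x1+x3 - v13 = 65 - 45 = 20
Step 3: Slack for coalition (2,3): x2+x3 - v23 = 69 - 34 = 35
Step 4: Minimum slack = min(5, 20, 35) = 5, attained by (1,2); no pair can gain by deviating, so the allocation is in the core

5


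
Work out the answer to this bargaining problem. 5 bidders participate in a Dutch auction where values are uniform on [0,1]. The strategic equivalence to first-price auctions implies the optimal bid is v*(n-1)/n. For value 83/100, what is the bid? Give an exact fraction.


Step 1: Dutch auctions are strategically equivalent to first-price auctions
Step 2: The equilibrium bid is b(v) = v*(n-1)/n
Step 3: b = 83/100 * 4/5
Step 4: b = 83/125

83/125


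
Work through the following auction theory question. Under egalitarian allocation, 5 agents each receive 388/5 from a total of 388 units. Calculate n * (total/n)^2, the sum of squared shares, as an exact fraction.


Step 1: Each agent's share = 388/5
Step 2: Square of each share = (388/5)^2 = 150544/25
Step 3: Sum of squares = 5 * 150544/25 = 150544/5

150544/5


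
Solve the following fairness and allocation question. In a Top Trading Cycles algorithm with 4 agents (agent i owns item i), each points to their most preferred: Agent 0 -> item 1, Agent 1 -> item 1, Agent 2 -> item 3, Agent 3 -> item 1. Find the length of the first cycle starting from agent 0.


Step 1: Trace the pointer graph from agent 0: 0 -> 1 -> 1
Step 2: A cycle is detected when we revisit agent 1
Step 3: The cycle is: 1 -> 1
Step 4: Cycle length = 1

1


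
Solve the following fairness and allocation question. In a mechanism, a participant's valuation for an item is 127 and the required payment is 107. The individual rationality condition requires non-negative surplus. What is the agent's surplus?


Step 1: Surplus = value - payment = 127 - 107 = 20
Step 2: IR is satisfied (surplus >= 0)

20


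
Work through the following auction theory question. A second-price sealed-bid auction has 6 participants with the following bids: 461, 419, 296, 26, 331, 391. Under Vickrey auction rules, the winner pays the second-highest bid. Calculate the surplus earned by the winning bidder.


Step 1: Sort bids in descending order: 461, 419, 391, 331, 296, 26
Step 2: The winning bid is the highest: 461
Step 3: The payment equals the second-highest bid: 419
Step 4: Surplus = winner's bid - payment = 461 - 419 = 42

42


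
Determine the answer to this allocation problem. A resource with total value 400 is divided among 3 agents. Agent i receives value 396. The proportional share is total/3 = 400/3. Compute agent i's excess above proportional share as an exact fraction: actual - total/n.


Step 1: Proportional share = 400/3
Step 2: Agent's actual allocation = 396
Step 3: Excess = 396 - 400/3 = 788/3

788/3


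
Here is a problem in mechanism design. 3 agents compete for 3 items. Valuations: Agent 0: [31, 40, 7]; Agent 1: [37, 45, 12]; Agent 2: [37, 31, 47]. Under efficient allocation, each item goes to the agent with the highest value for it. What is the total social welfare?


Step 1: For each item, find the maximum value among all agents.
Step 2: Item 0 -> Agent 1 (value 37)
Step 3: Item 1 -> Agent 1 (value 45)
Step 4: Item 2 -> Agent 2 (value 47)
Step 5: Total welfare = 37 + 45 + 47 = 129

129


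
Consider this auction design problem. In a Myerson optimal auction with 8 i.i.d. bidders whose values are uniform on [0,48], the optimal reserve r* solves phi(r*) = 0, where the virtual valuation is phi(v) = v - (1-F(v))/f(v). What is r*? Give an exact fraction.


Step 1: For U[0,48], F(v) = v/48 and f(v) = 1/48
Step 2: phi(v) = v - (1 - v/48)/(1/48) = v - (48 - v) = 2v - 48
Step 3: Set phi(r*) = 0: 2r* - 48 = 0
Step 4: r* = 48/2 = 24 (the number of bidders n = 8 does not enter)

24


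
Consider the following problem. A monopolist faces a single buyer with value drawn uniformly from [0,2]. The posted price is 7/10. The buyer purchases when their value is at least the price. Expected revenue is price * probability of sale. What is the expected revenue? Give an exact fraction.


Step 1: Posted price r = 7/10, value support [0,2]
Step 2: P(v >= r) = (2 - 7/10)/2 = 13/20
Step 3: Expected revenue = r * P(v >= r) = 7/10 * 13/20
Step 4: Revenue = 91/200

91/200


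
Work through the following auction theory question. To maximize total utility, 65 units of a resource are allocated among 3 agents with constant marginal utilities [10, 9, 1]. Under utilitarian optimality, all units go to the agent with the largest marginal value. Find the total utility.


Step 1: The marginal utilities are [10, 9, 1]
Step 2: The highest marginal utility is 10
Step 3: All 65 units go to that agent
Step 4: Total utility = 10 * 65 = 650

650


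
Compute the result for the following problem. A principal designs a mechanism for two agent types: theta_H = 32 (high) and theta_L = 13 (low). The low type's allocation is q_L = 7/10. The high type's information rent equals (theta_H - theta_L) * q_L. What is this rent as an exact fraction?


Step 1: theta_H - theta_L = 32 - 13 = 19
Step 2: Information rent = (theta_H - theta_L) * q_L
Step 3: = 19 * 7/10
Step 4: = 133/10

133/10


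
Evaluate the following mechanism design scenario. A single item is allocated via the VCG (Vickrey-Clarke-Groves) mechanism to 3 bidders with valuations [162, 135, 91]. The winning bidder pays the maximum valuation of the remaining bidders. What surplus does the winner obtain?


Step 1: The winner is the agent with the highest value: agent 0 with value 162
Step 2: Values of other agents: [135, 91]
Step 3: VCG payment = max of others' values = 135
Step 4: Surplus = 162 - 135 = 27

27


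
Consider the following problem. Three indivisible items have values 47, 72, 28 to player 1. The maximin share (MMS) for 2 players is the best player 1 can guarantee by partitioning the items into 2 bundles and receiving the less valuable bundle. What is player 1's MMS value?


Step 1: Item values = 47, 72, 28
Step 2: Enumerate all 2-bundle partitions and take the smaller bundle:
  Partition 1: {47} vs {72,28} -> bundles 47, 100; min = 47
  Partition 2: {72} vs {47,28} -> bundles 72, 75; min = 72
  Partition 3: {28} vs {47,72} -> bundles 28, 119; min = 28
Step 3: MMS = max(47, 72, 28) = 72

72


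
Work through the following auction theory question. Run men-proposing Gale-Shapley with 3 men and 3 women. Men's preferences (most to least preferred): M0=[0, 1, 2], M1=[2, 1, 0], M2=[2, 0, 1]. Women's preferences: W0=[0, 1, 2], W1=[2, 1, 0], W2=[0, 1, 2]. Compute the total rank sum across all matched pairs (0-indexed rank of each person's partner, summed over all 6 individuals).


Step 1: Run Gale-Shapley (men propose, women hold best offer):
  M0 proposes to W0; she accepts
  M1 proposes to W2; she accepts
  M2 proposes to W2; rejected
  M2 proposes to W0; rejected
  M2 proposes to W1; she accepts
Step 2: Final matching: W0-M0, W1-M2, W2-M1
Step 3: 0-indexed ranks (man's rank of his match, then woman's): 0 + 0 + 2 + 0 + 0 + 1
Step 4: Total rank sum = 3

3


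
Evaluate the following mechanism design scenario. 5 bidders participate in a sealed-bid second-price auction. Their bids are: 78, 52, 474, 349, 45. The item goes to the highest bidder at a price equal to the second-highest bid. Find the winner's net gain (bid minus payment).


Step 1: Sort bids in descending order: 474, 349, 78, 52, 45
Step 2: The winning bid is the highest: 474
Step 3: The payment equals the second-highest bid: 349
Step 4: Surplus = winner's bid - payment = 474 - 349 = 125

125


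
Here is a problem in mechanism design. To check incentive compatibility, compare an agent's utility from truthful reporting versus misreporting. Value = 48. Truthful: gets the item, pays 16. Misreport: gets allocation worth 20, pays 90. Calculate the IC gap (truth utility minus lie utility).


Step 1: U(truth) = value - payment = 48 - 16 = 32
Step 2: U(lie) = allocation - payment = 20 - 90 = -70
Step 3: IC gap = 32 - (-70) = 102

102


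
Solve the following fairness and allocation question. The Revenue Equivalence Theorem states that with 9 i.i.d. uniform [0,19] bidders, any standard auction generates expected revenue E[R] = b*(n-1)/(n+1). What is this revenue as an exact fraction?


Step 1: By Revenue Equivalence, expected revenue = b*(n-1)/(n+1)
Step 2: Substituting n = 9, b = 19
Step 3: Revenue = 19*(9-1)/(9+1) = 19*8/10
Step 4: Revenue = 152/10 = 76/5

76/5


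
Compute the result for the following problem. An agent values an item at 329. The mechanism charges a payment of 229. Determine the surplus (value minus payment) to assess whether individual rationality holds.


Step 1: Surplus = value - payment = 329 - 229 = 100
Step 2: IR is satisfied (surplus >= 0)

100


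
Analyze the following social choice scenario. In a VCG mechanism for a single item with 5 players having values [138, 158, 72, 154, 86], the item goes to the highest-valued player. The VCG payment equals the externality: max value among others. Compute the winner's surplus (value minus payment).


Step 1: The winner is the agent with the highest value: agent 1 with value 158
Step 2: Values of other agents: [138, 72, 154, 86]
Step 3: VCG payment = max of others' values = 154
Step 4: Surplus = 158 - 154 = 4

4


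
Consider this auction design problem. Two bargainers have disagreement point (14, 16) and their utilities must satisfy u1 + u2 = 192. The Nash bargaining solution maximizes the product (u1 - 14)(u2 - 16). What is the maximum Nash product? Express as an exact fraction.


Step 1: The Nash solution splits surplus symmetrically above the disagreement point
Step 2: u1 = (total + d1 - d2)/2 = (192 + 14 - 16)/2 = 95
Step 3: u2 = (total - d1 + d2)/2 = (192 - 14 + 16)/2 = 97
Step 4: Nash product = (95 - 14) * (97 - 16)
Step 5: = 81 * 81 = 6561

6561


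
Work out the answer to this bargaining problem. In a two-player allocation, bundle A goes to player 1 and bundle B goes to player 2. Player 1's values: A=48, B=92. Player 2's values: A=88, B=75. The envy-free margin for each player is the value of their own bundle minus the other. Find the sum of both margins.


Step 1: Player 1's margin = v1(A) - v1(B) = 48 - 92 = -44
Step 2: Player 2's margin = v2(B) - v2(A) = 75 - 88 = -13
Step 3: Total margin = -44 + -13 = -57

-57


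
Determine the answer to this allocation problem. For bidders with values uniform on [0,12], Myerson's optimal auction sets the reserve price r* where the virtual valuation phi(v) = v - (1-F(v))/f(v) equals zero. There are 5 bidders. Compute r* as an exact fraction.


Step 1: For U[0,12], F(v) = v/12 and f(v) = 1/12
Step 2: phi(v) = v - (1 - v/12)/(1/12) = v - (12 - v) = 2v - 12
Step 3: Set phi(r*) = 0: 2r* - 12 = 0
Step 4: r* = 12/2 = 6 (the number of bidders n = 5 does not enter)

6


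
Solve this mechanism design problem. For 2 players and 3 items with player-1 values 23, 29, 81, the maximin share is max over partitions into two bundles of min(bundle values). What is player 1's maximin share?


Step 1: Item values = 23, 29, 81
Step 2: Enumerate all 2-bundle partitions and take the smaller bundle:
  Partition 1: {23} vs {29,81} -> bundles 23, 110; min = 23
  Partition 2: {29} vs {23,81} -> bundles 29, 104; min = 29
  Partition 3: {81} vs {23,29} -> bundles 81, 52; min = 52
Step 3: MMS = max(23, 29, 52) = 52

52


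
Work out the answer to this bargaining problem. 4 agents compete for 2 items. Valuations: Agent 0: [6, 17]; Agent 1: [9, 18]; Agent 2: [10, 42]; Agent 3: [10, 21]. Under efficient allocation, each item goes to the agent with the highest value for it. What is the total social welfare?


Step 1: For each item, find the maximum value among all agents.
Step 2: Item 0 -> Agent 2 (value 10)
Step 3: Item 1 -> Agent 2 (value 42)
Step 4: Total welfare = 10 + 42 = 52

52
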